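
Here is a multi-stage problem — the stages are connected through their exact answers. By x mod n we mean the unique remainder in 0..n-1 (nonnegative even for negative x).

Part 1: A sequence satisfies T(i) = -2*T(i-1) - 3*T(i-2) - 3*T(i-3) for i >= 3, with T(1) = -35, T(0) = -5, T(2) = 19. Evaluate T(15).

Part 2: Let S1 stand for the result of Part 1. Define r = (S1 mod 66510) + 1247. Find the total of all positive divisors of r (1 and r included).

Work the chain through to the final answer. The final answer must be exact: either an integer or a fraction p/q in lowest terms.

Part 1: T(3) = -2*(19) - 3*(-35) - 3*(-5) = 82; iterating: T(3)=82, T(4)=-116, T(5)=-71, T(6)=244, T(7)=73, T(8)=-665, T(9)=379, T(10)=1018, T(11)=-1178, T(12)=-1835, T(13)=4150, T(14)=739, T(15)=-8423; answer -8423
Part 2: S1 = -8423; r = 59334; 59334 = 2 * 3 * 11 * 29 * 31; sigma = (1 + 2) * (1 + 3) * (1 + 11) * (1 + 29) * (1 + 31) = 3 * 4 * 12 * 30 * 32 = 138240; answer 138240

138240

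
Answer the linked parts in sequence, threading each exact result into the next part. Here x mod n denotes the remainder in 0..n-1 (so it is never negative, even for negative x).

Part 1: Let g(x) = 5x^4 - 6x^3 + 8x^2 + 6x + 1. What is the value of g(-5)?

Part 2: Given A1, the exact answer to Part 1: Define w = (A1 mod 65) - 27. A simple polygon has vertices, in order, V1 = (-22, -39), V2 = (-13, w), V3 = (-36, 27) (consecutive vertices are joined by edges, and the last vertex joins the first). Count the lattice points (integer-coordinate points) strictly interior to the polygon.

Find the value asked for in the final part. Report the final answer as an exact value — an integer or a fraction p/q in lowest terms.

Part 1: 5*(-5)^4 - 6*(-5)^3 + 8*(-5)^2 + 6*(-5)^1 + 1 = (3125) + (750) + (200) + (-30) + (1) = 4046; answer 4046
Part 2: A1 = 4046; w = -11; cross terms: (-22*-11 - -13*-39)=-265, (-13*27 - -36*-11)=-747, (-36*-39 - -22*27)=1998; twice the area = |986| = 986; area = 493; boundary points = 1 + 1 + 2 = 4; strictly interior points = area - boundary/2 + 1 = 492; answer 492

492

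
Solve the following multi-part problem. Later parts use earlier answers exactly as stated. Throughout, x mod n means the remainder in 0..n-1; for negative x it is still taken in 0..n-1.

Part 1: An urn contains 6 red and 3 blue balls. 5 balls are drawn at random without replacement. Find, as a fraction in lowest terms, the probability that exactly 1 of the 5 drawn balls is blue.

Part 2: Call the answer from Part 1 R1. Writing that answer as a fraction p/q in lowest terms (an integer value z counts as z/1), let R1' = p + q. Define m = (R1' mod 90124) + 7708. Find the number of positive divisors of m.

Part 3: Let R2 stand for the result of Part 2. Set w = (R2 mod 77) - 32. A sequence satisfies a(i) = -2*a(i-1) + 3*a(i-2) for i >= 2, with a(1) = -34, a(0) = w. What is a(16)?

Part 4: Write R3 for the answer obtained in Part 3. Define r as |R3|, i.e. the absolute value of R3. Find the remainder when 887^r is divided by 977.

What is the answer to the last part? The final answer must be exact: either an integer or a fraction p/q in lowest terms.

633

Part 1: total draws C(9,5) = 126; favorable C(3,1)*C(6,4) = 45; P = 5/14; answer 5/14
Part 2: R1 = 5/14; threaded value p + q = 19; m = 7727; 7727 is prime, so its only divisors are 1 and 7727; count = 2; answer 2
Part 3: R2 = 2; w = -30; a(2) = -2*(-34) + 3*(-30) = -22; iterating: a(2)=-22, a(3)=-58, a(4)=50, a(5)=-274, a(6)=698, a(7)=-2218, a(8)=6530, a(9)=-19714, a(10)=59018, a(11)=-177178, a(12)=531410, a(13)=-1594354, a(14)=4782938, a(15)=-14348938, a(16)=43046690; answer 43046690
Part 4: R3 = 43046690; r = 43046690; squarings mod 977: 887^1=887, 887^2=284, 887^4=542, 887^8=664, 887^16=269, 887^32=63, 887^64=61, 887^128=790, 887^256=774, 887^512=175, 887^1024=338, 887^2048=912, 887^4096=317, 887^8192=835, 887^16384=624, 887^32768=530, 887^65536=501, 887^131072=889, 887^262144=905, 887^524288=299, 887^1048576=494, 887^2097152=763, 887^4194304=854, 887^8388608=474, 887^16777216=943, 887^33554432=179; 887^43046690 = 887^2 * 887^32 * 887^256 * 887^512 * 887^1024 * 887^4096 * 887^16384 * 887^32768 * 887^1048576 * 887^8388608 * 887^33554432 = 633 (mod 977); answer 633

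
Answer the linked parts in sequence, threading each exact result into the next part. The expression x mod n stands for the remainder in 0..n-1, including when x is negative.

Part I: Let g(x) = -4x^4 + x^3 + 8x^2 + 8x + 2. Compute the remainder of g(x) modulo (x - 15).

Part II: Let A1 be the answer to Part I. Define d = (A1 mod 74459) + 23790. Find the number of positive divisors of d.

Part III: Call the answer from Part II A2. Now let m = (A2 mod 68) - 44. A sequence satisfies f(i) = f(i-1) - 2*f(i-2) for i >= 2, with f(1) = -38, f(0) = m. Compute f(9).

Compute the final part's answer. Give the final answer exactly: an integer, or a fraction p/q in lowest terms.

418

Part I: remainder = value at the root: -4*(15)^4 + 1*(15)^3 + 8*(15)^2 + 8*(15)^1 + 2 = (-202500) + (3375) + (1800) + (120) + (2) = -197203; answer -197203
Part II: A1 = -197203; d = 49964; 49964 = 2^2 * 12491; number of divisors = (2+1) * (1+1) = 6; answer 6
Part III: A2 = 6; m = -38; f(2) = 1*(-38) - 2*(-38) = 38; iterating: f(2)=38, f(3)=114, f(4)=38, f(5)=-190, f(6)=-266, f(7)=114, f(8)=646, f(9)=418; answer 418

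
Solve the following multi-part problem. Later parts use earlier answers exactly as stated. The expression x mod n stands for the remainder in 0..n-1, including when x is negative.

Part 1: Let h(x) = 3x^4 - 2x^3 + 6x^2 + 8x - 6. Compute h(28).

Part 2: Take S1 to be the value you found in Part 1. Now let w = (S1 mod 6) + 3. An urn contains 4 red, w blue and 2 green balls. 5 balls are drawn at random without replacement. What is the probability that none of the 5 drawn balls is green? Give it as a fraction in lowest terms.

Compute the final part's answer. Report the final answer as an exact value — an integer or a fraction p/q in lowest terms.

1/6

Part 1: 3*(28)^4 - 2*(28)^3 + 6*(28)^2 + 8*(28)^1 - 6 = (1843968) + (-43904) + (4704) + (224) + (-6) = 1804986; answer 1804986
Part 2: S1 = 1804986; w = 3; total draws C(9,5) = 126; favorable C(7,5) = 21; P = 1/6; answer 1/6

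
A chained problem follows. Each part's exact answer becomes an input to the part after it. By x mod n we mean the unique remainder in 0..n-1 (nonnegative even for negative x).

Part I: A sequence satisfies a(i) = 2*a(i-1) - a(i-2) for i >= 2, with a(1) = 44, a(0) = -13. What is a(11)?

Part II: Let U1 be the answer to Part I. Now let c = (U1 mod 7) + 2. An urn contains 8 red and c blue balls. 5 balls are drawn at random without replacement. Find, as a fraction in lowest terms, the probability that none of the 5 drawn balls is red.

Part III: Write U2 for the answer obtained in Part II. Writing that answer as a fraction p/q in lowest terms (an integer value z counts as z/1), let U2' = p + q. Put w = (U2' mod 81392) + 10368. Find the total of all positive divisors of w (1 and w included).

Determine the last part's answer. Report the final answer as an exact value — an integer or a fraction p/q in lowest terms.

Part I: a(2) = 2*(44) - 1*(-13) = 101; iterating: a(2)=101, a(3)=158, a(4)=215, a(5)=272, a(6)=329, a(7)=386, a(8)=443, a(9)=500, a(10)=557, a(11)=614; answer 614
Part II: U1 = 614; c = 7; total draws C(15,5) = 3003; favorable C(7,5) = 21; P = 1/143; answer 1/143
Part III: U2 = 1/143; threaded value p + q = 144; w = 10512; 10512 = 2^4 * 3^2 * 73; sigma = (1 + 2 + 4 + 8 + 16) * (1 + 3 + 9) * (1 + 73) = 31 * 13 * 74 = 29822; answer 29822

29822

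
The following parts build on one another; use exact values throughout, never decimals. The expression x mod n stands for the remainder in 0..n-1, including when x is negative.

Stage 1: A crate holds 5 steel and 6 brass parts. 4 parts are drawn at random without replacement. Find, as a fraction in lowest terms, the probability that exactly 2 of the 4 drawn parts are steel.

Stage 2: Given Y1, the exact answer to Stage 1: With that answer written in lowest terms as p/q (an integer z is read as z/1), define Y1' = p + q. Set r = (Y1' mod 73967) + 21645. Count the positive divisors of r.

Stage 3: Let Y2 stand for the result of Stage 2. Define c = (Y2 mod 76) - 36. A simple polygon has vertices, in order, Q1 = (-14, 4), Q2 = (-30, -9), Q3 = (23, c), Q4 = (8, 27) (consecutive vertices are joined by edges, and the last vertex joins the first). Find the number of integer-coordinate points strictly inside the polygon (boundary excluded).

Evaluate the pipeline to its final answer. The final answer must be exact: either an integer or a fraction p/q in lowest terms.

Stage 1: total draws C(11,4) = 330; favorable C(5,2)*C(6,2) = 150; P = 5/11; answer 5/11
Stage 2: Y1 = 5/11; threaded value p + q = 16; r = 21661; 21661 is prime, so its only divisors are 1 and 21661; count = 2; answer 2
Stage 3: Y2 = 2; c = -34; cross terms: (-14*-9 - -30*4)=246, (-30*-34 - 23*-9)=1227, (23*27 - 8*-34)=893, (8*4 - -14*27)=410; twice the area = |2776| = 2776; area = 1388; boundary points = 1 + 1 + 1 + 1 = 4; strictly interior points = area - boundary/2 + 1 = 1387; answer 1387

1387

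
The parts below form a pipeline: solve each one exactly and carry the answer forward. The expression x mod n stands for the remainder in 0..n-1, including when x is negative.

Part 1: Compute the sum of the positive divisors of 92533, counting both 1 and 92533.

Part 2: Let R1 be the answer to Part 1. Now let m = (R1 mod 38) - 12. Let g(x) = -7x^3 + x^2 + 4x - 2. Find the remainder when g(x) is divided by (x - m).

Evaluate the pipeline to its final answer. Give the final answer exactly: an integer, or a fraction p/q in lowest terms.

1522

Part 1: 92533 = 7 * 13219; sigma = (1 + 7) * (1 + 13219) = 8 * 13220 = 105760; answer 105760
Part 2: R1 = 105760; m = -6; remainder = value at the root: -7*(-6)^3 + 1*(-6)^2 + 4*(-6)^1 - 2 = (1512) + (36) + (-24) + (-2) = 1522; answer 1522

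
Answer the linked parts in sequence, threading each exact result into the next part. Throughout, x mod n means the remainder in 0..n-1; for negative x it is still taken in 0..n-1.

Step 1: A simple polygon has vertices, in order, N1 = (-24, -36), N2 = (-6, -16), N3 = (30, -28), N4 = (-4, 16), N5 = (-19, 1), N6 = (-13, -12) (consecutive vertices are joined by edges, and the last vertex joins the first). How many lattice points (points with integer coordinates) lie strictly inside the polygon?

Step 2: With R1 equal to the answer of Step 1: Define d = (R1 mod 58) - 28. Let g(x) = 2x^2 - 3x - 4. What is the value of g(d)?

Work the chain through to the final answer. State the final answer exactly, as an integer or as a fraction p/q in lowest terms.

Step 1: cross terms: (-24*-16 - -6*-36)=168, (-6*-28 - 30*-16)=648, (30*16 - -4*-28)=368, (-4*1 - -19*16)=300, (-19*-12 - -13*1)=241, (-13*-36 - -24*-12)=180; twice the area = |1905| = 1905; area = 1905/2; boundary points = 2 + 12 + 2 + 15 + 1 + 1 = 33; strictly interior points = area - boundary/2 + 1 = 937; answer 937
Step 2: R1 = 937; d = -19; 2*(-19)^2 - 3*(-19)^1 - 4 = (722) + (57) + (-4) = 775; answer 775

775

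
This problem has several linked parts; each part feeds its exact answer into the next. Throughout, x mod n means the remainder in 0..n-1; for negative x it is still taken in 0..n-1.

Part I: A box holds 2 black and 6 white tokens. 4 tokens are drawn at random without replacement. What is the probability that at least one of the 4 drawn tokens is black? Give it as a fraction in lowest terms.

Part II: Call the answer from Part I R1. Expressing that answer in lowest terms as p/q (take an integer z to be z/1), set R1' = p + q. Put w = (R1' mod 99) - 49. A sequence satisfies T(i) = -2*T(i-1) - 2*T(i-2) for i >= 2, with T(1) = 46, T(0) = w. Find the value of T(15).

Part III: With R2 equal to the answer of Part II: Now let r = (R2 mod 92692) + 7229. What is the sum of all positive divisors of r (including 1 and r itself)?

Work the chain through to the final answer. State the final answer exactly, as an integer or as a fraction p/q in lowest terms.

Part I: total draws C(8,4) = 70; complement C(6,4) = 15; favorable 70 - 15 = 55; P = 11/14; answer 11/14
Part II: R1 = 11/14; threaded value p + q = 25; w = -24; T(2) = -2*(46) - 2*(-24) = -44; iterating: T(2)=-44, T(3)=-4, T(4)=96, T(5)=-184, T(6)=176, T(7)=16, T(8)=-384, T(9)=736, T(10)=-704, T(11)=-64, T(12)=1536, T(13)=-2944, T(14)=2816, T(15)=256; answer 256
Part III: R2 = 256; r = 7485; 7485 = 3 * 5 * 499; sigma = (1 + 3) * (1 + 5) * (1 + 499) = 4 * 6 * 500 = 12000; answer 12000

12000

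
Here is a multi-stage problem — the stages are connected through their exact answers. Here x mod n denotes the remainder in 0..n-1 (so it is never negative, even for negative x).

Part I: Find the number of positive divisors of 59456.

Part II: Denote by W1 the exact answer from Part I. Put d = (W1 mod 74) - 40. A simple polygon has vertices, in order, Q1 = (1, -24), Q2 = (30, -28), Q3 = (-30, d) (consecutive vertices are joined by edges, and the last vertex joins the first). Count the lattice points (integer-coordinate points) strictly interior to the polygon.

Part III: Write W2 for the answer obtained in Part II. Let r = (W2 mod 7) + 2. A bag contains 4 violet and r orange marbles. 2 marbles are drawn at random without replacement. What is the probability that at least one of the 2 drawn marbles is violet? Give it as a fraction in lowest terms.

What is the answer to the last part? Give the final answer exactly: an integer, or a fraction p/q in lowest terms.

Part I: 59456 = 2^6 * 929; number of divisors = (6+1) * (1+1) = 14; answer 14
Part II: W1 = 14; d = -26; cross terms: (1*-28 - 30*-24)=692, (30*-26 - -30*-28)=-1620, (-30*-24 - 1*-26)=746; twice the area = |-182| = 182; area = 91; boundary points = 1 + 2 + 1 = 4; strictly interior points = area - boundary/2 + 1 = 90; answer 90
Part III: W2 = 90; r = 8; total draws C(12,2) = 66; complement C(8,2) = 28; favorable 66 - 28 = 38; P = 19/33; answer 19/33

19/33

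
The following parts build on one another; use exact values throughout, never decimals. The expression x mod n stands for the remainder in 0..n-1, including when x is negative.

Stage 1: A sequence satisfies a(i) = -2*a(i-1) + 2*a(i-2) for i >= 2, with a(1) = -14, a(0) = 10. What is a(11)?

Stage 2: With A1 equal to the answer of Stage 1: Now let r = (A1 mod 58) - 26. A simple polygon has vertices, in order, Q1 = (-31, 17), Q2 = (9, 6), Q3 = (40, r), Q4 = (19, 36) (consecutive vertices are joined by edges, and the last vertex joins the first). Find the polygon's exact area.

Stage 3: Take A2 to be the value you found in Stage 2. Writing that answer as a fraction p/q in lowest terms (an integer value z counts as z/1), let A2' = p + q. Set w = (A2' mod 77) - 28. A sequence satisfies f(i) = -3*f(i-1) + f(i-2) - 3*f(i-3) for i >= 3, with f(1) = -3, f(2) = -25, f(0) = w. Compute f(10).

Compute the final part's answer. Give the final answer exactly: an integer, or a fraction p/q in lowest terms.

Stage 1: a(2) = -2*(-14) + 2*(10) = 48; iterating: a(2)=48, a(3)=-124, a(4)=344, a(5)=-936, a(6)=2560, a(7)=-6992, a(8)=19104, a(9)=-52192, a(10)=142592, a(11)=-389568; answer -389568
Stage 2: A1 = -389568; r = -8; cross terms: (-31*6 - 9*17)=-339, (9*-8 - 40*6)=-312, (40*36 - 19*-8)=1592, (19*17 - -31*36)=1439; twice the area = |2380| = 2380; area = 1190; answer 1190
Stage 3: A2 = 1190; threaded value p + q = 1191; w = 8; f(3) = -3*(-25) + 1*(-3) - 3*(8) = 48; iterating: f(3)=48, f(4)=-160, f(5)=603, f(6)=-2113, f(7)=7422, f(8)=-26188, f(9)=92325, f(10)=-325429; answer -325429

-325429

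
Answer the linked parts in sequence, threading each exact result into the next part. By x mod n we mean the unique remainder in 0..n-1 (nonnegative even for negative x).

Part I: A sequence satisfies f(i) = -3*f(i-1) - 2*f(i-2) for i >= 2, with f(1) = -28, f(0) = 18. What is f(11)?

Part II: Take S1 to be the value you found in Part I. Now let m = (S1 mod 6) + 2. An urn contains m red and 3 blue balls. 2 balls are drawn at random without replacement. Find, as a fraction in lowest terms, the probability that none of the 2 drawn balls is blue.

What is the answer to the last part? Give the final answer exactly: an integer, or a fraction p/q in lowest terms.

Part I: f(2) = -3*(-28) - 2*(18) = 48; iterating: f(2)=48, f(3)=-88, f(4)=168, f(5)=-328, f(6)=648, f(7)=-1288, f(8)=2568, f(9)=-5128, f(10)=10248, f(11)=-20488; answer -20488
Part II: S1 = -20488; m = 4; total draws C(7,2) = 21; favorable C(4,2) = 6; P = 2/7; answer 2/7

2/7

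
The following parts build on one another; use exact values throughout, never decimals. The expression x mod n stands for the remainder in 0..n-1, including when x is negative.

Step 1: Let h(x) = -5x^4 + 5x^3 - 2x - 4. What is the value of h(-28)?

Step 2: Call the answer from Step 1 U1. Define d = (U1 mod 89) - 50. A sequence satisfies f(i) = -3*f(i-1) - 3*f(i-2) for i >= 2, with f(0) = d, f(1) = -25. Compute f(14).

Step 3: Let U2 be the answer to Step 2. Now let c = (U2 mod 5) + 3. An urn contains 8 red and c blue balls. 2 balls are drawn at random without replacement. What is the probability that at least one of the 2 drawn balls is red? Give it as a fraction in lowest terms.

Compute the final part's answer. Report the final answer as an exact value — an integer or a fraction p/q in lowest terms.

Step 1: -5*(-28)^4 + 5*(-28)^3 - 2*(-28)^1 - 4 = (-3073280) + (-109760) + (56) + (-4) = -3182988; answer -3182988
Step 2: U1 = -3182988; d = -42; f(2) = -3*(-25) - 3*(-42) = 201; iterating: f(2)=201, f(3)=-528, f(4)=981, f(5)=-1359, f(6)=1134, f(7)=675, f(8)=-5427, f(9)=14256, f(10)=-26487, f(11)=36693, f(12)=-30618, f(13)=-18225, f(14)=146529; answer 146529
Step 3: U2 = 146529; c = 7; total draws C(15,2) = 105; complement C(7,2) = 21; favorable 105 - 21 = 84; P = 4/5; answer 4/5

4/5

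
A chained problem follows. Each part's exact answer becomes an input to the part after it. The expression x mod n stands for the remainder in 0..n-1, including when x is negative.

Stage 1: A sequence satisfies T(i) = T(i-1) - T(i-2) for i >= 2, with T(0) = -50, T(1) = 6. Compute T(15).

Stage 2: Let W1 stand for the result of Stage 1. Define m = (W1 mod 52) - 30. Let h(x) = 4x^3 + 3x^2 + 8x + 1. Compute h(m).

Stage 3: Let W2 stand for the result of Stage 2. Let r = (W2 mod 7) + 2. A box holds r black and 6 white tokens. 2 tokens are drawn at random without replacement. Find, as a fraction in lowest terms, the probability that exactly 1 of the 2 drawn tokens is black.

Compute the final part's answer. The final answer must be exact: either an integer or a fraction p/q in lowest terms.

Stage 1: T(2) = 1*(6) - 1*(-50) = 56; iterating: T(2)=56, T(3)=50, T(4)=-6, T(5)=-56, T(6)=-50, T(7)=6, T(8)=56, T(9)=50, T(10)=-6, T(11)=-56, T(12)=-50, T(13)=6, T(14)=56, T(15)=50; answer 50
Stage 2: W1 = 50; m = 20; 4*(20)^3 + 3*(20)^2 + 8*(20)^1 + 1 = (32000) + (1200) + (160) + (1) = 33361; answer 33361
Stage 3: W2 = 33361; r = 8; total draws C(14,2) = 91; favorable C(8,1)*C(6,1) = 48; P = 48/91; answer 48/91

48/91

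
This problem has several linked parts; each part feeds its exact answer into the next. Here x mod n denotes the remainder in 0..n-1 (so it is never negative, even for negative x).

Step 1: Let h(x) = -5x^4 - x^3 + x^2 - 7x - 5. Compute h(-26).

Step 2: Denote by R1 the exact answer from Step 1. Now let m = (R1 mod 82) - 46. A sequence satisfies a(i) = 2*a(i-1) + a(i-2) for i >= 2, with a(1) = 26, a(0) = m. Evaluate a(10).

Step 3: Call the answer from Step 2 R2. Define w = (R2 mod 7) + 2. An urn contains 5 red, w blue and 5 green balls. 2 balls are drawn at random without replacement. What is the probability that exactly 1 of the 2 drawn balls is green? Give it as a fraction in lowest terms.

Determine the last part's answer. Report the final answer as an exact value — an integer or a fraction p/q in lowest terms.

Step 1: -5*(-26)^4 - 1*(-26)^3 + 1*(-26)^2 - 7*(-26)^1 - 5 = (-2284880) + (17576) + (676) + (182) + (-5) = -2266451; answer -2266451
Step 2: R1 = -2266451; m = -17; a(2) = 2*(26) + 1*(-17) = 35; iterating: a(2)=35, a(3)=96, a(4)=227, a(5)=550, a(6)=1327, a(7)=3204, a(8)=7735, a(9)=18674, a(10)=45083; answer 45083
Step 3: R2 = 45083; w = 5; total draws C(15,2) = 105; favorable C(5,1)*C(10,1) = 50; P = 10/21; answer 10/21

10/21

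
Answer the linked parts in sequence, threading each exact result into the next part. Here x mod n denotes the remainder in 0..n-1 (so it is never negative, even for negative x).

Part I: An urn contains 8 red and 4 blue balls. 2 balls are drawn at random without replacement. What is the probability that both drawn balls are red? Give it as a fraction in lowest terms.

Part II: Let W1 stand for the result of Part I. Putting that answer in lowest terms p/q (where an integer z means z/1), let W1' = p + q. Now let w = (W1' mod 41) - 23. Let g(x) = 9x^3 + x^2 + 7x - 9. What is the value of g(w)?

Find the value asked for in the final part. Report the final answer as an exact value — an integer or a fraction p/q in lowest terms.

-44056

Part I: total draws C(12,2) = 66; favorable C(8,2) = 28; P = 14/33; answer 14/33
Part II: W1 = 14/33; threaded value p + q = 47; w = -17; 9*(-17)^3 + 1*(-17)^2 + 7*(-17)^1 - 9 = (-44217) + (289) + (-119) + (-9) = -44056; answer -44056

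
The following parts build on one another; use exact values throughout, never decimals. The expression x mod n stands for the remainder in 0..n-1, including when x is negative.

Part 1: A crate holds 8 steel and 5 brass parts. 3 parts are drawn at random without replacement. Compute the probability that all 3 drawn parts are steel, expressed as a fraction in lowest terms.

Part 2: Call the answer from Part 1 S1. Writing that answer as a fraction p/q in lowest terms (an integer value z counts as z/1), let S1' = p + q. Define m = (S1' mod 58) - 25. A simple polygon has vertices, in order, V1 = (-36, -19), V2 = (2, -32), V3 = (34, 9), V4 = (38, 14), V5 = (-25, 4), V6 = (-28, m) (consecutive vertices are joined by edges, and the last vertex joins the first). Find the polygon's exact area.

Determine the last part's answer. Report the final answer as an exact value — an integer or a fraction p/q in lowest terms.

Part 1: total draws C(13,3) = 286; favorable C(8,3) = 56; P = 28/143; answer 28/143
Part 2: S1 = 28/143; threaded value p + q = 171; m = 30; cross terms: (-36*-32 - 2*-19)=1190, (2*9 - 34*-32)=1106, (34*14 - 38*9)=134, (38*4 - -25*14)=502, (-25*30 - -28*4)=-638, (-28*-19 - -36*30)=1612; twice the area = |3906| = 3906; area = 1953; answer 1953

1953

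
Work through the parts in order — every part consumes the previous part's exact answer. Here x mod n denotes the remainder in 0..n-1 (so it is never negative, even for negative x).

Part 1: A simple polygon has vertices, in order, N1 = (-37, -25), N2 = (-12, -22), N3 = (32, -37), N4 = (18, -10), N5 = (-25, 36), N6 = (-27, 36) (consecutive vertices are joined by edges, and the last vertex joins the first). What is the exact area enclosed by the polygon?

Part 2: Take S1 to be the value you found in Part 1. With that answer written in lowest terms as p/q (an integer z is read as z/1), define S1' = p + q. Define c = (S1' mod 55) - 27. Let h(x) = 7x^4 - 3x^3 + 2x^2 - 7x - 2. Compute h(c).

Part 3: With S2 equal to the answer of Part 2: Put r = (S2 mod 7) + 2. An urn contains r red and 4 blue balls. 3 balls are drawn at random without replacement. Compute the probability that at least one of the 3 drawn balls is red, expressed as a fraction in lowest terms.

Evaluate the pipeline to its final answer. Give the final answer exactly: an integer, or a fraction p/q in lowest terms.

Part 1: cross terms: (-37*-22 - -12*-25)=514, (-12*-37 - 32*-22)=1148, (32*-10 - 18*-37)=346, (18*36 - -25*-10)=398, (-25*36 - -27*36)=72, (-27*-25 - -37*36)=2007; twice the area = |4485| = 4485; area = 4485/2; answer 4485/2
Part 2: S1 = 4485/2; threaded value p + q = 4487; c = 5; 7*(5)^4 - 3*(5)^3 + 2*(5)^2 - 7*(5)^1 - 2 = (4375) + (-375) + (50) + (-35) + (-2) = 4013; answer 4013
Part 3: S2 = 4013; r = 4; total draws C(8,3) = 56; complement C(4,3) = 4; favorable 56 - 4 = 52; P = 13/14; answer 13/14

13/14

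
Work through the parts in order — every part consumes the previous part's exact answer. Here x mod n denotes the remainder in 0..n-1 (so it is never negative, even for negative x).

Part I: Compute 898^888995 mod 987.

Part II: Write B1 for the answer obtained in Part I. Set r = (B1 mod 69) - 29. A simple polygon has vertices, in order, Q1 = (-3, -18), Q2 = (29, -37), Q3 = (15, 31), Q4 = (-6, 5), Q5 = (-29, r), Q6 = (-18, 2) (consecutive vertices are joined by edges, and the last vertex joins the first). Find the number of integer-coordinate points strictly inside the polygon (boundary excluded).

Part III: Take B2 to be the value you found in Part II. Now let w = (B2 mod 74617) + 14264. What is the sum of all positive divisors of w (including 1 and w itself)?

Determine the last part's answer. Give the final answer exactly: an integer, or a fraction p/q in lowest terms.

Part I: squarings mod 987: 898^1=898, 898^2=25, 898^4=625, 898^8=760, 898^16=205, 898^32=571, 898^64=331, 898^128=4, 898^256=16, 898^512=256, 898^1024=394, 898^2048=277, 898^4096=730, 898^8192=907, 898^16384=478, 898^32768=487, 898^65536=289, 898^131072=613, 898^262144=709, 898^524288=298; 898^888995 = 898^1 * 898^2 * 898^32 * 898^128 * 898^4096 * 898^32768 * 898^65536 * 898^262144 * 898^524288 = 865 (mod 987); answer 865
Part II: B1 = 865; r = 8; cross terms: (-3*-37 - 29*-18)=633, (29*31 - 15*-37)=1454, (15*5 - -6*31)=261, (-6*8 - -29*5)=97, (-29*2 - -18*8)=86, (-18*-18 - -3*2)=330; twice the area = |2861| = 2861; area = 2861/2; boundary points = 1 + 2 + 1 + 1 + 1 + 5 = 11; strictly interior points = area - boundary/2 + 1 = 1426; answer 1426
Part III: B2 = 1426; w = 15690; 15690 = 2 * 3 * 5 * 523; sigma = (1 + 2) * (1 + 3) * (1 + 5) * (1 + 523) = 3 * 4 * 6 * 524 = 37728; answer 37728

37728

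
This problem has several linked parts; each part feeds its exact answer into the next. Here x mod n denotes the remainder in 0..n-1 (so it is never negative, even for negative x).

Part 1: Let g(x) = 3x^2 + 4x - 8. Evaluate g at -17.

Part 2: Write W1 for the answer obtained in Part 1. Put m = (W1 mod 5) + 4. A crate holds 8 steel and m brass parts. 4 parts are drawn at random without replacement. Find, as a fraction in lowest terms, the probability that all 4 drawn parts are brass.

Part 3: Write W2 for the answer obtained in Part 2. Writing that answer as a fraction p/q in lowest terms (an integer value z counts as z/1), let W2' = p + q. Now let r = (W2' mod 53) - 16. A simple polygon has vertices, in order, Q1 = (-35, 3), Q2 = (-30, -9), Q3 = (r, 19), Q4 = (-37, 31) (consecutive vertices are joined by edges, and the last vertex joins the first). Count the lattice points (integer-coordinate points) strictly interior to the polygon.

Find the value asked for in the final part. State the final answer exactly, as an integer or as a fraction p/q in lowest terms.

Part 1: 3*(-17)^2 + 4*(-17)^1 - 8 = (867) + (-68) + (-8) = 791; answer 791
Part 2: W1 = 791; m = 5; total draws C(13,4) = 715; favorable C(5,4) = 5; P = 1/143; answer 1/143
Part 3: W2 = 1/143; threaded value p + q = 144; r = 22; cross terms: (-35*-9 - -30*3)=405, (-30*19 - 22*-9)=-372, (22*31 - -37*19)=1385, (-37*3 - -35*31)=974; twice the area = |2392| = 2392; area = 1196; boundary points = 1 + 4 + 1 + 2 = 8; strictly interior points = area - boundary/2 + 1 = 1193; answer 1193

1193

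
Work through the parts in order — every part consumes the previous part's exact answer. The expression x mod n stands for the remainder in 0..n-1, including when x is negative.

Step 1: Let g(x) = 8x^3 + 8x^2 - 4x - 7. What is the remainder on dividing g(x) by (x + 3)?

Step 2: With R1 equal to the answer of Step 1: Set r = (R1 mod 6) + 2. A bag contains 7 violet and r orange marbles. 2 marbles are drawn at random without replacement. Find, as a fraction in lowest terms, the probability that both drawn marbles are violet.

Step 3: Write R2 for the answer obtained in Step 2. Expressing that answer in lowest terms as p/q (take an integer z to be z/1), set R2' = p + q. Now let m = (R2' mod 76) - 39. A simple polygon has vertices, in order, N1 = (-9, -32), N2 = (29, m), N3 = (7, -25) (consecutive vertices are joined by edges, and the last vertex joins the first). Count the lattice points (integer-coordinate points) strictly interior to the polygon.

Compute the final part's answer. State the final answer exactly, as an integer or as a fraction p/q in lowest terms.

Step 1: remainder = value at the root: 8*(-3)^3 + 8*(-3)^2 - 4*(-3)^1 - 7 = (-216) + (72) + (12) + (-7) = -139; answer -139
Step 2: R1 = -139; r = 7; total draws C(14,2) = 91; favorable C(7,2) = 21; P = 3/13; answer 3/13
Step 3: R2 = 3/13; threaded value p + q = 16; m = -23; cross terms: (-9*-23 - 29*-32)=1135, (29*-25 - 7*-23)=-564, (7*-32 - -9*-25)=-449; twice the area = |122| = 122; area = 61; boundary points = 1 + 2 + 1 = 4; strictly interior points = area - boundary/2 + 1 = 60; answer 60

60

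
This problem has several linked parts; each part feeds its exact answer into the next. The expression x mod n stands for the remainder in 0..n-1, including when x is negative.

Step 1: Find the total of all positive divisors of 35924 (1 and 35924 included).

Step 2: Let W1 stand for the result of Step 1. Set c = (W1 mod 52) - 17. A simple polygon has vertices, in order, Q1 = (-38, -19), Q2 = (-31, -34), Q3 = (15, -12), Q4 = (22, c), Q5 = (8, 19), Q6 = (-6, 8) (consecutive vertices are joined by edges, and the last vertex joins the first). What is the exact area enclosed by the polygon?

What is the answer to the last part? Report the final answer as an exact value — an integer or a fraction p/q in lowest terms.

Step 1: 35924 = 2^2 * 7 * 1283; sigma = (1 + 2 + 4) * (1 + 7) * (1 + 1283) = 7 * 8 * 1284 = 71904; answer 71904
Step 2: W1 = 71904; c = 23; cross terms: (-38*-34 - -31*-19)=703, (-31*-12 - 15*-34)=882, (15*23 - 22*-12)=609, (22*19 - 8*23)=234, (8*8 - -6*19)=178, (-6*-19 - -38*8)=418; twice the area = |3024| = 3024; area = 1512; answer 1512

1512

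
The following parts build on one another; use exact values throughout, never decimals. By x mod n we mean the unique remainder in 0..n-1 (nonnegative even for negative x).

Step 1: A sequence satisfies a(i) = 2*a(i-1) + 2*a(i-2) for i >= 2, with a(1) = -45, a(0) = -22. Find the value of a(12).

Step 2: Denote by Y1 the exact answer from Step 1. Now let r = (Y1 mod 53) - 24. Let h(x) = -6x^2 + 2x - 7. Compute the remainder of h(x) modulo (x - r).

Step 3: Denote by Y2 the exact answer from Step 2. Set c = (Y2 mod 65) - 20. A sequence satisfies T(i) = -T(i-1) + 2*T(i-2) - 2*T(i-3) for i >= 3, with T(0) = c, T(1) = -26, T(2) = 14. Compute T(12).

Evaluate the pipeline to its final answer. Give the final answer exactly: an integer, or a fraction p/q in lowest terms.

153870

Step 1: a(2) = 2*(-45) + 2*(-22) = -134; iterating: a(2)=-134, a(3)=-358, a(4)=-984, a(5)=-2684, a(6)=-7336, a(7)=-20040, a(8)=-54752, a(9)=-149584, a(10)=-408672, a(11)=-1116512, a(12)=-3050368; answer -3050368
Step 2: Y1 = -3050368; r = 23; remainder = value at the root: -6*(23)^2 + 2*(23)^1 - 7 = (-3174) + (46) + (-7) = -3135; answer -3135
Step 3: Y2 = -3135; c = 30; T(3) = -1*(14) + 2*(-26) - 2*(30) = -126; iterating: T(3)=-126, T(4)=206, T(5)=-486, T(6)=1150, T(7)=-2534, T(8)=5806, T(9)=-13174, T(10)=29854, T(11)=-67814, T(12)=153870; answer 153870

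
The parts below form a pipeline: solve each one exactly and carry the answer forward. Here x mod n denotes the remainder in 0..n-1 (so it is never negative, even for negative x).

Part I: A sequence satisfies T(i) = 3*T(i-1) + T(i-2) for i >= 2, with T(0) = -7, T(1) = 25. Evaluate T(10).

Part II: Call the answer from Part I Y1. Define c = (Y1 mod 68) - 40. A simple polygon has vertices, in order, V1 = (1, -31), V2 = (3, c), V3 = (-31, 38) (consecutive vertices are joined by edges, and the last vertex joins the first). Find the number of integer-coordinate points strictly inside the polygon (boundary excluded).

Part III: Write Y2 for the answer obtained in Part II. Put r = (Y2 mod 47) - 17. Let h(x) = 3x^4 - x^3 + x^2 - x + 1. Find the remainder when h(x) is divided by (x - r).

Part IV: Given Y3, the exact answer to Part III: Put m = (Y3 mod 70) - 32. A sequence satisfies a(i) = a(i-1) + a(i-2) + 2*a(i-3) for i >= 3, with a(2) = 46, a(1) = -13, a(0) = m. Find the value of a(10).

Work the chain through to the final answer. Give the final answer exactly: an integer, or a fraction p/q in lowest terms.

571

Part I: T(2) = 3*(25) + 1*(-7) = 68; iterating: T(2)=68, T(3)=229, T(4)=755, T(5)=2494, T(6)=8237, T(7)=27205, T(8)=89852, T(9)=296761, T(10)=980135; answer 980135
Part II: Y1 = 980135; c = 11; cross terms: (1*11 - 3*-31)=104, (3*38 - -31*11)=455, (-31*-31 - 1*38)=923; twice the area = |1482| = 1482; area = 741; boundary points = 2 + 1 + 1 = 4; strictly interior points = area - boundary/2 + 1 = 740; answer 740
Part III: Y2 = 740; r = 18; remainder = value at the root: 3*(18)^4 - 1*(18)^3 + 1*(18)^2 - 1*(18)^1 + 1 = (314928) + (-5832) + (324) + (-18) + (1) = 309403; answer 309403
Part IV: Y3 = 309403; m = -29; a(3) = 1*(46) + 1*(-13) + 2*(-29) = -25; iterating: a(3)=-25, a(4)=-5, a(5)=62, a(6)=7, a(7)=59, a(8)=190, a(9)=263, a(10)=571; answer 571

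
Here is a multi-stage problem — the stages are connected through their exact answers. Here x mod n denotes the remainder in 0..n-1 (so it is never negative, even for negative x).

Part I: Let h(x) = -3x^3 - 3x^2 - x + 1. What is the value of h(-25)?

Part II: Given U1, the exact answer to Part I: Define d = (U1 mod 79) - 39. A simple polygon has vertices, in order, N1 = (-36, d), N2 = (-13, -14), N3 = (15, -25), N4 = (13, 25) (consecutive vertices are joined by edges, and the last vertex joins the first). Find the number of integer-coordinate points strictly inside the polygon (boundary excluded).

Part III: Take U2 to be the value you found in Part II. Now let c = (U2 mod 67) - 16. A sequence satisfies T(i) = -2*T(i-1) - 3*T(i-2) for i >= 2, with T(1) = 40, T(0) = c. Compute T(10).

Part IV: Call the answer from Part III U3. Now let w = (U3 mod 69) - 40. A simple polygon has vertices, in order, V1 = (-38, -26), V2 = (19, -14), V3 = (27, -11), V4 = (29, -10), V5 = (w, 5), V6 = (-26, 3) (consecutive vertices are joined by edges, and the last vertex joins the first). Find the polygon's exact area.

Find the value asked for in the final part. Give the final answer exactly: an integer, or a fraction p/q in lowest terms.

1291

Part I: -3*(-25)^3 - 3*(-25)^2 - 1*(-25)^1 + 1 = (46875) + (-1875) + (25) + (1) = 45026; answer 45026
Part II: U1 = 45026; d = 36; cross terms: (-36*-14 - -13*36)=972, (-13*-25 - 15*-14)=535, (15*25 - 13*-25)=700, (13*36 - -36*25)=1368; twice the area = |3575| = 3575; area = 3575/2; boundary points = 1 + 1 + 2 + 1 = 5; strictly interior points = area - boundary/2 + 1 = 1786; answer 1786
Part III: U2 = 1786; c = 28; T(2) = -2*(40) - 3*(28) = -164; iterating: T(2)=-164, T(3)=208, T(4)=76, T(5)=-776, T(6)=1324, T(7)=-320, T(8)=-3332, T(9)=7624, T(10)=-5252; answer -5252
Part IV: U3 = -5252; w = 21; cross terms: (-38*-14 - 19*-26)=1026, (19*-11 - 27*-14)=169, (27*-10 - 29*-11)=49, (29*5 - 21*-10)=355, (21*3 - -26*5)=193, (-26*-26 - -38*3)=790; twice the area = |2582| = 2582; area = 1291; answer 1291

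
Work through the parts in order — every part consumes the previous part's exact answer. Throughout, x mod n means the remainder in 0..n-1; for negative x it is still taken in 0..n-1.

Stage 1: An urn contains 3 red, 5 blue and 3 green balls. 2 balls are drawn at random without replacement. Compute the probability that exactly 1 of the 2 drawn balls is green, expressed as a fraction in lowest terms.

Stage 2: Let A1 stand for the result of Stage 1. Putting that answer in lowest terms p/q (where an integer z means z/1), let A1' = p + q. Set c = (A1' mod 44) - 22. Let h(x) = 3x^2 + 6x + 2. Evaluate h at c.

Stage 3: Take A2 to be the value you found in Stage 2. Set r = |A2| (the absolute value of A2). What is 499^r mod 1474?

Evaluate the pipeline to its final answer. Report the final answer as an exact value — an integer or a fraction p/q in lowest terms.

775

Stage 1: total draws C(11,2) = 55; favorable C(3,1)*C(8,1) = 24; P = 24/55; answer 24/55
Stage 2: A1 = 24/55; threaded value p + q = 79; c = 13; 3*(13)^2 + 6*(13)^1 + 2 = (507) + (78) + (2) = 587; answer 587
Stage 3: A2 = 587; r = 587; squarings mod 1474: 499^1=499, 499^2=1369, 499^4=707, 499^8=163, 499^16=37, 499^32=1369, 499^64=707, 499^128=163, 499^256=37, 499^512=1369; 499^587 = 499^1 * 499^2 * 499^8 * 499^64 * 499^512 = 775 (mod 1474); answer 775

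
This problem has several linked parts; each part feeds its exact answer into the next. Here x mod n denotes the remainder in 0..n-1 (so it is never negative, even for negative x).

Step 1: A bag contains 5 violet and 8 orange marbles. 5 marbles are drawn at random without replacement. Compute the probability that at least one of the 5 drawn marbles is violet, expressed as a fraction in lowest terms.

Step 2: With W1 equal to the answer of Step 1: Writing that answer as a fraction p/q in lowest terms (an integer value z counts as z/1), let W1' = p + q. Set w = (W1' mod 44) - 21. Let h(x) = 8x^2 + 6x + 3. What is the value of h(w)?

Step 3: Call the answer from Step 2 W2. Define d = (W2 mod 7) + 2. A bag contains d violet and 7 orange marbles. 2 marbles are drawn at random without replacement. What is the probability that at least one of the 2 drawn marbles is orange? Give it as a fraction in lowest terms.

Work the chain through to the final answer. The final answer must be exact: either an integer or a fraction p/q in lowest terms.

49/55

Step 1: total draws C(13,5) = 1287; complement C(8,5) = 56; favorable 1287 - 56 = 1231; P = 1231/1287; answer 1231/1287
Step 2: W1 = 1231/1287; threaded value p + q = 2518; w = -11; 8*(-11)^2 + 6*(-11)^1 + 3 = (968) + (-66) + (3) = 905; answer 905
Step 3: W2 = 905; d = 4; total draws C(11,2) = 55; complement C(4,2) = 6; favorable 55 - 6 = 49; P = 49/55; answer 49/55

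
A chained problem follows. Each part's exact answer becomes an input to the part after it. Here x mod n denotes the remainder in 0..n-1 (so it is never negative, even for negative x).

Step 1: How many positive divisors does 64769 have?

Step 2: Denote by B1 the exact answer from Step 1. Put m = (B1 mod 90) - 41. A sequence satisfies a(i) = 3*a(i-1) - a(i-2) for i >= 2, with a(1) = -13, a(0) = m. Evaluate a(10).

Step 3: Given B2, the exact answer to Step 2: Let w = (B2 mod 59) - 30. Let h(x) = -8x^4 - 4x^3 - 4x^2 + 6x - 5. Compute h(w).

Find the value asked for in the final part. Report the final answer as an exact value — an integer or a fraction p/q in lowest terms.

Step 1: 64769 = 239 * 271; number of divisors = (1+1) * (1+1) = 4; answer 4
Step 2: B1 = 4; m = -37; a(2) = 3*(-13) - 1*(-37) = -2; iterating: a(2)=-2, a(3)=7, a(4)=23, a(5)=62, a(6)=163, a(7)=427, a(8)=1118, a(9)=2927, a(10)=7663; answer 7663
Step 3: B2 = 7663; w = 22; -8*(22)^4 - 4*(22)^3 - 4*(22)^2 + 6*(22)^1 - 5 = (-1874048) + (-42592) + (-1936) + (132) + (-5) = -1918449; answer -1918449

-1918449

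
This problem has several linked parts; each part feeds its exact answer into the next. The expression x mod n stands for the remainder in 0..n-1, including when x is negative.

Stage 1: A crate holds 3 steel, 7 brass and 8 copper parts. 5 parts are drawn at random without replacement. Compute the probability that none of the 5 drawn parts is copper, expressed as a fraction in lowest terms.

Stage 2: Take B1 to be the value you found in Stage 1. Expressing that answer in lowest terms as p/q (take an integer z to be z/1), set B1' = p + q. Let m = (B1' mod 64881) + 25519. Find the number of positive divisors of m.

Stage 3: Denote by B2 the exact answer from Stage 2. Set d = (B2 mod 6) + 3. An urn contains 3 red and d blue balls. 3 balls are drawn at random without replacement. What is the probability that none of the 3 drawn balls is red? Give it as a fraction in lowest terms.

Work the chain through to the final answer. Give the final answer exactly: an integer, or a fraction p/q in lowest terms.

5/28

Stage 1: total draws C(18,5) = 8568; favorable C(10,5) = 252; P = 1/34; answer 1/34
Stage 2: B1 = 1/34; threaded value p + q = 35; m = 25554; 25554 = 2 * 3 * 4259; number of divisors = (1+1) * (1+1) * (1+1) = 8; answer 8
Stage 3: B2 = 8; d = 5; total draws C(8,3) = 56; favorable C(5,3) = 10; P = 5/28; answer 5/28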